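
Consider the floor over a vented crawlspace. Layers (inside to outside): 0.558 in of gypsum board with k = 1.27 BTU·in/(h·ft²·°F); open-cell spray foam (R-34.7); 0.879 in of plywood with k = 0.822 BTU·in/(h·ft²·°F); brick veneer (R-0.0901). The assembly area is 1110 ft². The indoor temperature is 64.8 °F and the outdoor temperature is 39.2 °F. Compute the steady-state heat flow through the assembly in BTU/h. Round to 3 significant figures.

783 BTU/h

0.558/1.27 = 0.4394
0.879/0.822 = 1.069
R_total = 0.4394 + 34.7 + 1.069 + 0.0901 = 36.3 ft²·°F·h/BTU
Q = A·ΔT/R = 1110 × (64.8 − 39.2) / 36.3 = 782.8 BTU/h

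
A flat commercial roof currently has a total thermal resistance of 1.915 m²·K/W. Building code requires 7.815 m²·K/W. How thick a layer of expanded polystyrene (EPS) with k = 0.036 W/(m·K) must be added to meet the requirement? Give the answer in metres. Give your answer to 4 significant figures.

ΔR = 7.815 − 1.915 = 5.9 m²·K/W
L = ΔR × k = 5.9 × 0.036 = 0.2124 m

0.2124 m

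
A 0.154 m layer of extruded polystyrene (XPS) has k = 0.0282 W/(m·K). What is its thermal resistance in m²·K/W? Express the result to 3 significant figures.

R = L/k = 0.154/0.0282 = 5.461 m²·K/W

5.46 m²·K/W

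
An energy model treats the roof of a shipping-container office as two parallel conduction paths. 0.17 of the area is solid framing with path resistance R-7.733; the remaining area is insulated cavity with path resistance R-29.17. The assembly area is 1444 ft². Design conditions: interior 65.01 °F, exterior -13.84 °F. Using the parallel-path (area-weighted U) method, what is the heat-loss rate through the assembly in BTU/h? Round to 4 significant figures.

U_eff = 0.83/29.17 + 0.17/7.733 = 0.028454 + 0.021984 = 0.050438
R_eff = 1/U_eff = 19.826 ft²·°F·h/BTU
Q = 1444 × (65.01 − (-13.84)) / 19.826 = 5742.8 BTU/h

5743 BTU/h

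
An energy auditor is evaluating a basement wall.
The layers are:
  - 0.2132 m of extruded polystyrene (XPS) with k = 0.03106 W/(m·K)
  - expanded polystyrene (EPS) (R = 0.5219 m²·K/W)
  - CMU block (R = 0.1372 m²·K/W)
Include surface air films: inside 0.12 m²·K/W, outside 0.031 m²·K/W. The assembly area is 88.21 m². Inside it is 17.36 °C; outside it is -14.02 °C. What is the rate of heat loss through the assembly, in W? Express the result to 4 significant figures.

0.2132/0.03106 = 6.8641
R_total = 0.12 + 6.8641 + 0.5219 + 0.1372 + 0.031 = 7.6742 m²·K/W
Q = A·ΔT/R = 88.21 × (17.36 − (-14.02)) / 7.6742 = 360.69 W

360.7 W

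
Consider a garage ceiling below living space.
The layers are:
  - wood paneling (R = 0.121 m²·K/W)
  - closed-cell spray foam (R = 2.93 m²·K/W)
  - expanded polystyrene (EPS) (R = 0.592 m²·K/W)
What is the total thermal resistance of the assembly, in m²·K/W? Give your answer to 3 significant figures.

3.64 m²·K/W

R_total = 0.121 + 2.93 + 0.592 = 3.643 m²·K/W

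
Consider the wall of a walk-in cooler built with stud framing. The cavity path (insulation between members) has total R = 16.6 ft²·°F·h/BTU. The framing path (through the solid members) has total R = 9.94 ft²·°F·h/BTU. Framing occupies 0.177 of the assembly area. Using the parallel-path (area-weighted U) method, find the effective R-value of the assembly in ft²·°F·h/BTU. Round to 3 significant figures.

U_eff = 0.823/16.6 + 0.177/9.94 = 0.04958 + 0.01781 = 0.06739
R_eff = 1/U_eff = 14.84 ft²·°F·h/BTU

14.8 ft²·°F·h/BTU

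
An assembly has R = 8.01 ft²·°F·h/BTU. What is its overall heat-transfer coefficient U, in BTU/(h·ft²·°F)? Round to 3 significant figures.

U = 1/R = 1/8.01 = 0.1248

0.125 BTU/(h·ft²·°F)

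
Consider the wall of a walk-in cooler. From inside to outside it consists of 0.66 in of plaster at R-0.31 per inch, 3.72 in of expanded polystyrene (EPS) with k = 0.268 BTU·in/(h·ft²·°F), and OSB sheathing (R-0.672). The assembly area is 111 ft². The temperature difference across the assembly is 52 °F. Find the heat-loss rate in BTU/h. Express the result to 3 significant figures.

0.66 × 0.31 = 0.2046
3.72/0.268 = 13.88
R_total = 0.2046 + 13.88 + 0.672 = 14.76 ft²·°F·h/BTU
Q = A·ΔT/R = 111 × 52 / 14.76 = 391.1 BTU/h

391 BTU/h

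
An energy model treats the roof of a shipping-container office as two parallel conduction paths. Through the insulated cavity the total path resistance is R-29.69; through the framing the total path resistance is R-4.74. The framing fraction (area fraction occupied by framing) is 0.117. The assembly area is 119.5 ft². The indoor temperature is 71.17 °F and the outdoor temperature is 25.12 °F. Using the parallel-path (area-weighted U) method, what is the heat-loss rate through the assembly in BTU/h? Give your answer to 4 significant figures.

299.5 BTU/h

U_eff = 0.883/29.69 + 0.117/4.74 = 0.029741 + 0.024684 = 0.054424
R_eff = 1/U_eff = 18.374 ft²·°F·h/BTU
Q = 119.5 × (71.17 − 25.12) / 18.374 = 299.49 BTU/h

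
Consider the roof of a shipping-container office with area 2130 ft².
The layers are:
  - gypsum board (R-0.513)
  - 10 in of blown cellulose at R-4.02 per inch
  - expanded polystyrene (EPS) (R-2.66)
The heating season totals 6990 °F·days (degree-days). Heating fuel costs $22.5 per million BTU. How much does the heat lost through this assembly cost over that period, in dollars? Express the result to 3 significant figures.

185 dollars

10 × 4.02 = 40.2
R_total = 0.513 + 40.2 + 2.66 = 43.37 ft²·°F·h/BTU
E = A × HDD × 24 / R = 2130 × 6990 × 24 / 43.37 = 8239000 BTU
Cost = 8239000/10⁶ × 22.5 = $185.4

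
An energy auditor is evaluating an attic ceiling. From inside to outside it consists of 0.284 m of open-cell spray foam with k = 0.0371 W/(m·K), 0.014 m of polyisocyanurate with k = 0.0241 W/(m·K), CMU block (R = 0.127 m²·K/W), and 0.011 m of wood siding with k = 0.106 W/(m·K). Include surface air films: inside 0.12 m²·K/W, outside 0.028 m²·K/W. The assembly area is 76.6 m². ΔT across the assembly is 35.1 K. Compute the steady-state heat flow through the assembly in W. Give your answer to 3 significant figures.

312 W

0.284/0.0371 = 7.655
0.014/0.0241 = 0.5809
0.011/0.106 = 0.1038
R_total = 0.12 + 7.655 + 0.5809 + 0.127 + 0.1038 + 0.028 = 8.615 m²·K/W
Q = A·ΔT/R = 76.6 × 35.1 / 8.615 = 312.1 W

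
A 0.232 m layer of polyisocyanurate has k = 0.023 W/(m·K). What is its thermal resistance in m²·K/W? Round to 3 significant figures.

R = L/k = 0.232/0.023 = 10.09 m²·K/W

10.1 m²·K/W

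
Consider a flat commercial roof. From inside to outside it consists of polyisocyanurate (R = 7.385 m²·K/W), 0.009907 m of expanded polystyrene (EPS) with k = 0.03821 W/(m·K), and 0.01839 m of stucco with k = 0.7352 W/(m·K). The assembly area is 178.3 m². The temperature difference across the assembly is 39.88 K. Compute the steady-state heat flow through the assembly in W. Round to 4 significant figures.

0.009907/0.03821 = 0.25928
0.01839/0.7352 = 0.025014
R_total = 7.385 + 0.25928 + 0.025014 = 7.6693 m²·K/W
Q = A·ΔT/R = 178.3 × 39.88 / 7.6693 = 927.15 W

927.2 W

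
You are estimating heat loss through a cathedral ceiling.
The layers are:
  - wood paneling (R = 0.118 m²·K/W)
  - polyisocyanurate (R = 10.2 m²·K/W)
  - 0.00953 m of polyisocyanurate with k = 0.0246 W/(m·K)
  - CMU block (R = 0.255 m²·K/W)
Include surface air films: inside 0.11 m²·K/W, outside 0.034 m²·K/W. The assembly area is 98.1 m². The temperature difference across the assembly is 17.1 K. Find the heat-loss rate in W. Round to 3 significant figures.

0.00953/0.0246 = 0.3874
R_total = 0.11 + 0.118 + 10.2 + 0.3874 + 0.255 + 0.034 = 11.1 m²·K/W
Q = A·ΔT/R = 98.1 × 17.1 / 11.1 = 151.1 W

151 W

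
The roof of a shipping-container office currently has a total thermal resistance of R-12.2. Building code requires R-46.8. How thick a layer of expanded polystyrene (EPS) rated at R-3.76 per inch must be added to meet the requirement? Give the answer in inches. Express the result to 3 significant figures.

9.20 in

ΔR = 46.8 − 12.2 = 34.6 ft²·°F·h/BTU
L = ΔR / (R/in) = 34.6/3.76 = 9.202 in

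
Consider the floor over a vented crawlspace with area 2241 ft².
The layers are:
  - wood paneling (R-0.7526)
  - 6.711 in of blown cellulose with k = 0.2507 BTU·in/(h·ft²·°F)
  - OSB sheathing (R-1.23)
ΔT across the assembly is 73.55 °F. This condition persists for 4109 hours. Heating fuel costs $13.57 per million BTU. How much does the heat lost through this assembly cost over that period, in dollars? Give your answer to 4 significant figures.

319.7 dollars

6.711/0.2507 = 26.769
R_total = 0.7526 + 26.769 + 1.23 = 28.752 ft²·°F·h/BTU
Q = 2241 × 73.55 / 28.752 = 5732.7 BTU/h
E = 5732.7 × 4109 = 23556000 BTU
Cost = 23556000/10⁶ × 13.57 = $319.65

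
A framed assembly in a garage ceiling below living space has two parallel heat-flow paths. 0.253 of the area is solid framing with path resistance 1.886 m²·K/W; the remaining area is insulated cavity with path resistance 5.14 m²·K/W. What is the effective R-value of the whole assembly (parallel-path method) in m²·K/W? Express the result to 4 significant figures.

3.578 m²·K/W

U_eff = 0.747/5.14 + 0.253/1.886 = 0.14533 + 0.13415 = 0.27948
R_eff = 1/U_eff = 3.5781 m²·K/W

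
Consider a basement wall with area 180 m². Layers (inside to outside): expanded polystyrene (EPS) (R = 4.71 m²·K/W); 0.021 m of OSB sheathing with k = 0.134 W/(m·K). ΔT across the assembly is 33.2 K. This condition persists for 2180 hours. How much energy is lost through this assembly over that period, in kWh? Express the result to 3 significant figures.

0.021/0.134 = 0.1567
R_total = 4.71 + 0.1567 = 4.867 m²·K/W
Q = 180 × 33.2 / 4.867 = 1228 W
E = 1228 W × 2180 h / 1000 = 2677 kWh

2680 kWh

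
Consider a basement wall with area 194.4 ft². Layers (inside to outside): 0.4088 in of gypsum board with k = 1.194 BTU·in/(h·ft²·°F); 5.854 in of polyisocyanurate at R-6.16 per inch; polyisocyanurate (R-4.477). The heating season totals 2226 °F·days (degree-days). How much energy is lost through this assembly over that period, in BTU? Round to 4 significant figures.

254100 BTU

0.4088/1.194 = 0.34238
5.854 × 6.16 = 36.061
R_total = 0.34238 + 36.061 + 4.477 = 40.88 ft²·°F·h/BTU
E = A × HDD × 24 / R = 194.4 × 2226 × 24 / 40.88 = 254050 BTU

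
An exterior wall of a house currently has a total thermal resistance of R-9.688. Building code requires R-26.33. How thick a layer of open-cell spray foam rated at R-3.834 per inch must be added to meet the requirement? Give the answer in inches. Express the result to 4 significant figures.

4.341 in

ΔR = 26.33 − 9.688 = 16.642 ft²·°F·h/BTU
L = ΔR / (R/in) = 16.642/3.834 = 4.3406 in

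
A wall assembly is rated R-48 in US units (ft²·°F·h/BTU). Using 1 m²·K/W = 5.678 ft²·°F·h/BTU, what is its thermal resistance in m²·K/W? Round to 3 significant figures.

R_SI = 48/5.678 = 8.454

8.45 m²·K/W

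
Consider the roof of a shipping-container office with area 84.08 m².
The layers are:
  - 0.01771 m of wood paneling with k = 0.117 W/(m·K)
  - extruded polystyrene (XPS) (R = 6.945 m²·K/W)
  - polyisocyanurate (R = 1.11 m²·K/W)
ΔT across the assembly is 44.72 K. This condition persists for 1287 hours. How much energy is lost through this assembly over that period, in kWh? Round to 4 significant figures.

589.7 kWh

0.01771/0.117 = 0.15137
R_total = 0.15137 + 6.945 + 1.11 = 8.2064 m²·K/W
Q = 84.08 × 44.72 / 8.2064 = 458.19 W
E = 458.19 W × 1287 h / 1000 = 589.69 kWh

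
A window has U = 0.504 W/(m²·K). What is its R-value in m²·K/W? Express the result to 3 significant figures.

R = 1/U = 1/0.504 = 1.984

1.98 m²·K/W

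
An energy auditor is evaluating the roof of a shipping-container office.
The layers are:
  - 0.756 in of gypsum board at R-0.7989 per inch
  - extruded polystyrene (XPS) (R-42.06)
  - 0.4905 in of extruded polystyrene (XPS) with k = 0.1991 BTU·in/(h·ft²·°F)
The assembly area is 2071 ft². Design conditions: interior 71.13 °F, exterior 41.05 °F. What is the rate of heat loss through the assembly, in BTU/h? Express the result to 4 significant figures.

1380 BTU/h

0.756 × 0.7989 = 0.60397
0.4905/0.1991 = 2.4636
R_total = 0.60397 + 42.06 + 2.4636 = 45.128 ft²·°F·h/BTU
Q = A·ΔT/R = 2071 × (71.13 − 41.05) / 45.128 = 1380.4 BTU/h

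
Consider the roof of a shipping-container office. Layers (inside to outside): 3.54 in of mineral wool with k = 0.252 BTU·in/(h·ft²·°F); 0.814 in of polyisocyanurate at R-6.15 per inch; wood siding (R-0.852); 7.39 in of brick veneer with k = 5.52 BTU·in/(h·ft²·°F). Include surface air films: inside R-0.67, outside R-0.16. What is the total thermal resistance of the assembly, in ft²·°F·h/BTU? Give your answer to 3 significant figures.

3.54/0.252 = 14.05
0.814 × 6.15 = 5.006
7.39/5.52 = 1.339
R_total = 0.67 + 14.05 + 5.006 + 0.852 + 1.339 + 0.16 = 22.07 ft²·°F·h/BTU

22.1 ft²·°F·h/BTU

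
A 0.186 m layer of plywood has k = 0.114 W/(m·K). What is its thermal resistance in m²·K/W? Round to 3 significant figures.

R = L/k = 0.186/0.114 = 1.632 m²·K/W

1.63 m²·K/W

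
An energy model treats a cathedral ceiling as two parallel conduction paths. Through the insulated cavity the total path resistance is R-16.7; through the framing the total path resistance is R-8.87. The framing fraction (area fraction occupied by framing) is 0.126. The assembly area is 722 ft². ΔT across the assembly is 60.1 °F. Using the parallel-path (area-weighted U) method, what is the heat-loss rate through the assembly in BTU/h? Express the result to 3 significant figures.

U_eff = 0.874/16.7 + 0.126/8.87 = 0.05234 + 0.01421 = 0.06654
R_eff = 1/U_eff = 15.03 ft²·°F·h/BTU
Q = 722 × 60.1 / 15.03 = 2887 BTU/h

2890 BTU/h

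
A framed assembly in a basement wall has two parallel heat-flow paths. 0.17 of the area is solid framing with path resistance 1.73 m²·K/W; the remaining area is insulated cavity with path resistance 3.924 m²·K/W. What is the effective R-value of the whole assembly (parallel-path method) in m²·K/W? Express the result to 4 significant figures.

U_eff = 0.83/3.924 + 0.17/1.73 = 0.21152 + 0.098266 = 0.30978
R_eff = 1/U_eff = 3.228 m²·K/W

3.228 m²·K/W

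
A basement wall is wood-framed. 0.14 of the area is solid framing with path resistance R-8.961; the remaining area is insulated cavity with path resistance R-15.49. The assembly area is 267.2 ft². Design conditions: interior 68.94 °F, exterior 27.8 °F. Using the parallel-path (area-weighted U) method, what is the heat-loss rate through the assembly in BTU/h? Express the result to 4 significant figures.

U_eff = 0.86/15.49 + 0.14/8.961 = 0.05552 + 0.015623 = 0.071143
R_eff = 1/U_eff = 14.056 ft²·°F·h/BTU
Q = 267.2 × (68.94 − 27.8) / 14.056 = 782.05 BTU/h

782.0 BTU/h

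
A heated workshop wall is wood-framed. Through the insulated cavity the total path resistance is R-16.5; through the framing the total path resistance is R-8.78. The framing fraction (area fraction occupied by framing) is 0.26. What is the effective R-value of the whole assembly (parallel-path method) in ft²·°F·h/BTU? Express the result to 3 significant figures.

13.4 ft²·°F·h/BTU

U_eff = 0.74/16.5 + 0.26/8.78 = 0.04485 + 0.02961 = 0.07446
R_eff = 1/U_eff = 13.43 ft²·°F·h/BTU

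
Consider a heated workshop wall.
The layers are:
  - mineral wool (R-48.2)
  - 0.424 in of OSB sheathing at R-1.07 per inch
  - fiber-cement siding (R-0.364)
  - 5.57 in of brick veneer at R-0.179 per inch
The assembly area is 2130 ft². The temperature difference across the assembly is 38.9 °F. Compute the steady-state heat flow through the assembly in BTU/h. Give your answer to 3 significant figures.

1660 BTU/h

0.424 × 1.07 = 0.4537
5.57 × 0.179 = 0.997
R_total = 48.2 + 0.4537 + 0.364 + 0.997 = 50.01 ft²·°F·h/BTU
Q = A·ΔT/R = 2130 × 38.9 / 50.01 = 1657 BTU/h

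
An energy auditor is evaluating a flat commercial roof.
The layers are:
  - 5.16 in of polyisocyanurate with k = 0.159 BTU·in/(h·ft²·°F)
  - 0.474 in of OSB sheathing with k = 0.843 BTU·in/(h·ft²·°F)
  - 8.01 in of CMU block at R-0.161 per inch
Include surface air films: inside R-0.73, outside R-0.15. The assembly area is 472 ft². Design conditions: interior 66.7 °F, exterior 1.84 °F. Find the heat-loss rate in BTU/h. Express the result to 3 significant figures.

870 BTU/h

5.16/0.159 = 32.45
0.474/0.843 = 0.5623
8.01 × 0.161 = 1.29
R_total = 0.73 + 32.45 + 0.5623 + 1.29 + 0.15 = 35.18 ft²·°F·h/BTU
Q = A·ΔT/R = 472 × (66.7 − 1.84) / 35.18 = 870.1 BTU/h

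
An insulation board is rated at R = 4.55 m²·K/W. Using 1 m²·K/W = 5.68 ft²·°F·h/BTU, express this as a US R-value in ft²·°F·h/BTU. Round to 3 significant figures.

R_US = 4.55 × 5.68 = 25.84

25.8 ft²·°F·h/BTU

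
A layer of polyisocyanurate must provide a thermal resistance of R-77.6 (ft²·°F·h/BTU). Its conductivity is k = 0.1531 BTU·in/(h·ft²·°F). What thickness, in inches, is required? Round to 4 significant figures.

L = R × k = 77.6 × 0.1531 = 11.881 in

11.88 in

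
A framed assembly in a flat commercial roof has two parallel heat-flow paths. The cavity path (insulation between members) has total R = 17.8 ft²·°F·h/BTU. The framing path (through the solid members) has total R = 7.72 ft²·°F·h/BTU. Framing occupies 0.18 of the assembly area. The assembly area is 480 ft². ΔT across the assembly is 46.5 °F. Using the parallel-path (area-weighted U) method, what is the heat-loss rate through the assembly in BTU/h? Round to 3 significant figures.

1550 BTU/h

U_eff = 0.82/17.8 + 0.18/7.72 = 0.04607 + 0.02332 = 0.06938
R_eff = 1/U_eff = 14.41 ft²·°F·h/BTU
Q = 480 × 46.5 / 14.41 = 1549 BTU/h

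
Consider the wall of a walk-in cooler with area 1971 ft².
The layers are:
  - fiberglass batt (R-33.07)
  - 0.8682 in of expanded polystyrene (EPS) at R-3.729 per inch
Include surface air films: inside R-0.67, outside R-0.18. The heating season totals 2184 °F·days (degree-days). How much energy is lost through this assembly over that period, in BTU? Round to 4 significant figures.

2780000 BTU

0.8682 × 3.729 = 3.2375
R_total = 0.67 + 33.07 + 3.2375 + 0.18 = 37.158 ft²·°F·h/BTU
E = A × HDD × 24 / R = 1971 × 2184 × 24 / 37.158 = 2780400 BTU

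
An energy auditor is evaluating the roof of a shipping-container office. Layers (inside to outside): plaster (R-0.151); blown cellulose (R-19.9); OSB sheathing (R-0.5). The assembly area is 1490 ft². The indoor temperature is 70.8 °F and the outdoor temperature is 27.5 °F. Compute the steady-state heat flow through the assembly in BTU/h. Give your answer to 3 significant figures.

3140 BTU/h

R_total = 0.151 + 19.9 + 0.5 = 20.55 ft²·°F·h/BTU
Q = A·ΔT/R = 1490 × (70.8 − 27.5) / 20.55 = 3139 BTU/h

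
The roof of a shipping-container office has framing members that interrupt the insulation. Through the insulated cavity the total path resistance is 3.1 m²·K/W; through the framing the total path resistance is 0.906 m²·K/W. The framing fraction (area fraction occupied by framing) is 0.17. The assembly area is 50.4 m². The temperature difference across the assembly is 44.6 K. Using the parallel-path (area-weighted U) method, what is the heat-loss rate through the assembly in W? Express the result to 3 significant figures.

U_eff = 0.83/3.1 + 0.17/0.906 = 0.2677 + 0.1876 = 0.4554
R_eff = 1/U_eff = 2.196 m²·K/W
Q = 50.4 × 44.6 / 2.196 = 1024 W

1020 W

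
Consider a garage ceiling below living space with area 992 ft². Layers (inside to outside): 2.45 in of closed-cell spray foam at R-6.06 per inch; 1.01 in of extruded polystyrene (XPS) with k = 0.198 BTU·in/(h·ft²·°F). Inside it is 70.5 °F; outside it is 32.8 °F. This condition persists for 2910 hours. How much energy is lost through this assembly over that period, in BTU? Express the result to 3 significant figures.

5460000 BTU

2.45 × 6.06 = 14.85
1.01/0.198 = 5.101
R_total = 14.85 + 5.101 = 19.95 ft²·°F·h/BTU
Q = 992 × (70.5 − 32.8) / 19.95 = 1875 BTU/h
E = 1875 × 2910 = 5456000 BTU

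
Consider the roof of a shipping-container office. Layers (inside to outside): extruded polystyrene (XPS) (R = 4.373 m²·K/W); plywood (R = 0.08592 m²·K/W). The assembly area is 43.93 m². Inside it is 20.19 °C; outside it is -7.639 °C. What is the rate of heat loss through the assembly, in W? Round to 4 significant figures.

274.2 W

R_total = 4.373 + 0.08592 = 4.4589 m²·K/W
Q = A·ΔT/R = 43.93 × (20.19 − (-7.639)) / 4.4589 = 274.18 W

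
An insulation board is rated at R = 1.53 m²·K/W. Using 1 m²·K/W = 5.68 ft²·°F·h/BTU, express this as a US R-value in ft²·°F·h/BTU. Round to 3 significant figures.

8.69 ft²·°F·h/BTU

R_US = 1.53 × 5.68 = 8.69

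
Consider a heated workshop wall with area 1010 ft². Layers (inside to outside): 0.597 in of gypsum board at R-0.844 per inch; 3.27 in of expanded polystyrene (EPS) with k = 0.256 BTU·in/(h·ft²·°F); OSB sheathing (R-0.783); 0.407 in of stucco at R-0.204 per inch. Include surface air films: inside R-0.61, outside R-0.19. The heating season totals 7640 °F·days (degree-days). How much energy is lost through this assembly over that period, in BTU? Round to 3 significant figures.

12400000 BTU

0.597 × 0.844 = 0.5039
3.27/0.256 = 12.77
0.407 × 0.204 = 0.08303
R_total = 0.61 + 0.5039 + 12.77 + 0.783 + 0.08303 + 0.19 = 14.94 ft²·°F·h/BTU
E = A × HDD × 24 / R = 1010 × 7640 × 24 / 14.94 = 12390000 BTU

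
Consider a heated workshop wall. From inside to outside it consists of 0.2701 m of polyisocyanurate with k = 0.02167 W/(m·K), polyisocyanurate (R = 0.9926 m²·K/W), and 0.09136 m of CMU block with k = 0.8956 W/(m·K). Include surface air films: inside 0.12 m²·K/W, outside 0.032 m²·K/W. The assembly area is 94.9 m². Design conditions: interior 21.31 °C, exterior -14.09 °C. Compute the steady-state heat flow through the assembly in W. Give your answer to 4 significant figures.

245.0 W

0.2701/0.02167 = 12.464
0.09136/0.8956 = 0.10201
R_total = 0.12 + 12.464 + 0.9926 + 0.10201 + 0.032 = 13.711 m²·K/W
Q = A·ΔT/R = 94.9 × (21.31 − (-14.09)) / 13.711 = 245.02 W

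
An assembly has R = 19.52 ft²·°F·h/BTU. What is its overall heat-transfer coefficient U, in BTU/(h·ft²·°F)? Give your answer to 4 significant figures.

U = 1/R = 1/19.52 = 0.05123

0.05123 BTU/(h·ft²·°F)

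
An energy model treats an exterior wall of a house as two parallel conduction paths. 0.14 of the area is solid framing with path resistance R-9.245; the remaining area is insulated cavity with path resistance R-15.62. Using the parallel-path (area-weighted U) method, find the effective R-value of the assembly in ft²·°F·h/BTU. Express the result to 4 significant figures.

U_eff = 0.86/15.62 + 0.14/9.245 = 0.055058 + 0.015143 = 0.070201
R_eff = 1/U_eff = 14.245 ft²·°F·h/BTU

14.24 ft²·°F·h/BTU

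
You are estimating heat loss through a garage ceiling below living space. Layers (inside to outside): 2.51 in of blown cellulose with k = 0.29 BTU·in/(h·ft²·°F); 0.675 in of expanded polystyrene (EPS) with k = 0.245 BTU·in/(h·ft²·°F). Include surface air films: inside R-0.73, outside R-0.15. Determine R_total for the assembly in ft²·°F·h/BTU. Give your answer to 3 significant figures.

2.51/0.29 = 8.655
0.675/0.245 = 2.755
R_total = 0.73 + 8.655 + 2.755 + 0.15 = 12.29 ft²·°F·h/BTU

12.3 ft²·°F·h/BTU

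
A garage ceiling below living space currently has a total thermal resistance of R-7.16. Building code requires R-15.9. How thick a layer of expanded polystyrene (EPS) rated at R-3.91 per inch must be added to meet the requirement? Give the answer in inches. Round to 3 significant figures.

2.24 in

ΔR = 15.9 − 7.16 = 8.74 ft²·°F·h/BTU
L = ΔR / (R/in) = 8.74/3.91 = 2.235 in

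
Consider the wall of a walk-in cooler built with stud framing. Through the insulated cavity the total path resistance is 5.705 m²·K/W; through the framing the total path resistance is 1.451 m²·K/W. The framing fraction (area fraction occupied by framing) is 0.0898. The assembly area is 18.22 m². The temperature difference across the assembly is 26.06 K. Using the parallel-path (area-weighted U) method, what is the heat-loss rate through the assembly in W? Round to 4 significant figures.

105.1 W

U_eff = 0.9102/5.705 + 0.0898/1.451 = 0.15954 + 0.061888 = 0.22143
R_eff = 1/U_eff = 4.516 m²·K/W
Q = 18.22 × 26.06 / 4.516 = 105.14 W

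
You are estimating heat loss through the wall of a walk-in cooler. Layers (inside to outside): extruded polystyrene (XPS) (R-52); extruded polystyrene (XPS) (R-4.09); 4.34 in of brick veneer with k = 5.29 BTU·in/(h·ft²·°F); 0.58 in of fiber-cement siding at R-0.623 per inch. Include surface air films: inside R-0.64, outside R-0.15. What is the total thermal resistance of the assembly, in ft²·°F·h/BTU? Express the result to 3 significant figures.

58.1 ft²·°F·h/BTU

4.34/5.29 = 0.8204
0.58 × 0.623 = 0.3613
R_total = 0.64 + 52 + 4.09 + 0.8204 + 0.3613 + 0.15 = 58.06 ft²·°F·h/BTU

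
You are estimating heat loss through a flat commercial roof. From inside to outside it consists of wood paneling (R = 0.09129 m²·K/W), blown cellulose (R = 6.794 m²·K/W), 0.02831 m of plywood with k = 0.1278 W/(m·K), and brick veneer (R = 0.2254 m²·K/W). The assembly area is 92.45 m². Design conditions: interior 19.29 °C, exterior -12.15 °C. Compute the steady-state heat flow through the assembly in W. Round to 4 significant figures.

0.02831/0.1278 = 0.22152
R_total = 0.09129 + 6.794 + 0.22152 + 0.2254 = 7.3322 m²·K/W
Q = A·ΔT/R = 92.45 × (19.29 − (-12.15)) / 7.3322 = 396.42 W

396.4 W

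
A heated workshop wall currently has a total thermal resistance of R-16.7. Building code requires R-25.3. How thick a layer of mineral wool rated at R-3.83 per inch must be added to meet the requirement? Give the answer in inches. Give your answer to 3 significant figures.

ΔR = 25.3 − 16.7 = 8.6 ft²·°F·h/BTU
L = ΔR / (R/in) = 8.6/3.83 = 2.245 in

2.25 in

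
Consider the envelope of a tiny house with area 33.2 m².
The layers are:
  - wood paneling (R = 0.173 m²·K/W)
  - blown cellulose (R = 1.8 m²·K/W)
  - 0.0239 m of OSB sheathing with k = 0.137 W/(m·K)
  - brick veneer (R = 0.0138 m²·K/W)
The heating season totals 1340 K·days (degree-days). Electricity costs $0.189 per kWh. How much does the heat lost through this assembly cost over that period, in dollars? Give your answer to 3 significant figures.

0.0239/0.137 = 0.1745
R_total = 0.173 + 1.8 + 0.1745 + 0.0138 = 2.161 m²·K/W
E = A × HDD × 24 / R / 1000 = 33.2 × 1340 × 24 / 2.161 / 1000 = 494 kWh
Cost = 494 × 0.189 = $93.37

93.4 dollars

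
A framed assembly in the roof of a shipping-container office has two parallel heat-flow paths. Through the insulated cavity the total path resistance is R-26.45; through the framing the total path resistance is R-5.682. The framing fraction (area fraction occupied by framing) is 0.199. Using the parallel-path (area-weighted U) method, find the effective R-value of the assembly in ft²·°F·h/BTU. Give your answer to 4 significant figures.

U_eff = 0.801/26.45 + 0.199/5.682 = 0.030284 + 0.035023 = 0.065306
R_eff = 1/U_eff = 15.312 ft²·°F·h/BTU

15.31 ft²·°F·h/BTU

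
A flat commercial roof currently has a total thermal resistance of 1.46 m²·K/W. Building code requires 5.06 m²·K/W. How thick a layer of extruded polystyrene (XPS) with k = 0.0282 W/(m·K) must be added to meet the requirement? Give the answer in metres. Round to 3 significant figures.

0.102 m

ΔR = 5.06 − 1.46 = 3.6 m²·K/W
L = ΔR × k = 3.6 × 0.0282 = 0.1015 m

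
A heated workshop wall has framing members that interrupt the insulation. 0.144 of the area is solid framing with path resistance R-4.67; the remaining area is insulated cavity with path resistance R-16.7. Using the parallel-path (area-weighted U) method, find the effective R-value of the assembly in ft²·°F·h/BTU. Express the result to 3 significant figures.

12.2 ft²·°F·h/BTU

U_eff = 0.856/16.7 + 0.144/4.67 = 0.05126 + 0.03084 = 0.08209
R_eff = 1/U_eff = 12.18 ft²·°F·h/BTU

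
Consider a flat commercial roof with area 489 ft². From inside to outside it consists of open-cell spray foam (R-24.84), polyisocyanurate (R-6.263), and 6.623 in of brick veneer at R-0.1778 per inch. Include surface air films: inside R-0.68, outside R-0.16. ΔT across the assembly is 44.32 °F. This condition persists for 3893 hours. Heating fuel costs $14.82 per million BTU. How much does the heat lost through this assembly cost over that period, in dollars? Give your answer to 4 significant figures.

6.623 × 0.1778 = 1.1776
R_total = 0.68 + 24.84 + 6.263 + 1.1776 + 0.16 = 33.121 ft²·°F·h/BTU
Q = 489 × 44.32 / 33.121 = 654.35 BTU/h
E = 654.35 × 3893 = 2547400 BTU
Cost = 2547400/10⁶ × 14.82 = $37.752

37.75 dollars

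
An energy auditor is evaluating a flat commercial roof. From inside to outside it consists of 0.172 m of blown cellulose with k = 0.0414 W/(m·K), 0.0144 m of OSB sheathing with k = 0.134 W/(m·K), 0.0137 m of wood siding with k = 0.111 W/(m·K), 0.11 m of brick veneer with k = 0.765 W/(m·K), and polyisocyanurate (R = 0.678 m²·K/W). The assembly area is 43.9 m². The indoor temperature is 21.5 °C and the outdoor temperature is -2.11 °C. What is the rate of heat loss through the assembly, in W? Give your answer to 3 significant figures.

199 W

0.172/0.0414 = 4.155
0.0144/0.134 = 0.1075
0.0137/0.111 = 0.1234
0.11/0.765 = 0.1438
R_total = 4.155 + 0.1075 + 0.1234 + 0.1438 + 0.678 = 5.207 m²·K/W
Q = A·ΔT/R = 43.9 × (21.5 − (-2.11)) / 5.207 = 199 W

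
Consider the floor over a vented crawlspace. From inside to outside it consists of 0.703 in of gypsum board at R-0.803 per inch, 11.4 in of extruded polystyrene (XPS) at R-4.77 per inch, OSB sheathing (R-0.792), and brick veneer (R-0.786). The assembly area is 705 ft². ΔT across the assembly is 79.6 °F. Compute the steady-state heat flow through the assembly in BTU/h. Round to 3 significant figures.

0.703 × 0.803 = 0.5645
11.4 × 4.77 = 54.38
R_total = 0.5645 + 54.38 + 0.792 + 0.786 = 56.52 ft²·°F·h/BTU
Q = A·ΔT/R = 705 × 79.6 / 56.52 = 992.9 BTU/h

993 BTU/h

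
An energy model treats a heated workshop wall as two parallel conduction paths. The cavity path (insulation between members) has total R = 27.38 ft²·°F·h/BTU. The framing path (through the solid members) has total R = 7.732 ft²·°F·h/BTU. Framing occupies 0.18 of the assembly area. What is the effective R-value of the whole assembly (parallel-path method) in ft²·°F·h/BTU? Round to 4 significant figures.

U_eff = 0.82/27.38 + 0.18/7.732 = 0.029949 + 0.02328 = 0.053229
R_eff = 1/U_eff = 18.787 ft²·°F·h/BTU

18.79 ft²·°F·h/BTU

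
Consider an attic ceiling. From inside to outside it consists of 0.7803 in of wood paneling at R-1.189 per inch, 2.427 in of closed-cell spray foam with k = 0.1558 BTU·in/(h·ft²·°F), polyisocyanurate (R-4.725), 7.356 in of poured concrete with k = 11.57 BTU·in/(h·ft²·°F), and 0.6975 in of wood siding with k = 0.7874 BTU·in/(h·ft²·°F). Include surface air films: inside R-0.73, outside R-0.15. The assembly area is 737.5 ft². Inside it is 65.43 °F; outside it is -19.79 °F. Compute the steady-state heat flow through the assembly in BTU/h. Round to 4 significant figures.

0.7803 × 1.189 = 0.92778
2.427/0.1558 = 15.578
7.356/11.57 = 0.63578
0.6975/0.7874 = 0.88583
R_total = 0.73 + 0.92778 + 15.578 + 4.725 + 0.63578 + 0.88583 + 0.15 = 23.632 ft²·°F·h/BTU
Q = A·ΔT/R = 737.5 × (65.43 − (-19.79)) / 23.632 = 2659.5 BTU/h

2660 BTU/h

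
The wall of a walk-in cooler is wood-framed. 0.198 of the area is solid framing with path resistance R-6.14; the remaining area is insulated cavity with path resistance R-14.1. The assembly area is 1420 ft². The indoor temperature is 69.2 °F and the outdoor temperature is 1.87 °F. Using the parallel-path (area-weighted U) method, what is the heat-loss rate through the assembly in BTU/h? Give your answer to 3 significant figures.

U_eff = 0.802/14.1 + 0.198/6.14 = 0.05688 + 0.03225 = 0.08913
R_eff = 1/U_eff = 11.22 ft²·°F·h/BTU
Q = 1420 × (69.2 − 1.87) / 11.22 = 8521 BTU/h

8520 BTU/h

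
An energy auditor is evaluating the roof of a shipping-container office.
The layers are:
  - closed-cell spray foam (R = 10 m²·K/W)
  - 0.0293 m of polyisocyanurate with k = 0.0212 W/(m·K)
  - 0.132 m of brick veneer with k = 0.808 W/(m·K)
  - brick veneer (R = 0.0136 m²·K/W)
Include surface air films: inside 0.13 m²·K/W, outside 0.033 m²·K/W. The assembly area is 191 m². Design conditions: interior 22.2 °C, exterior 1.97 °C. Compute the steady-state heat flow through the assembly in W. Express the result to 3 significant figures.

330 W

0.0293/0.0212 = 1.382
0.132/0.808 = 0.1634
R_total = 0.13 + 10 + 1.382 + 0.1634 + 0.0136 + 0.033 = 11.72 m²·K/W
Q = A·ΔT/R = 191 × (22.2 − 1.97) / 11.72 = 329.6 W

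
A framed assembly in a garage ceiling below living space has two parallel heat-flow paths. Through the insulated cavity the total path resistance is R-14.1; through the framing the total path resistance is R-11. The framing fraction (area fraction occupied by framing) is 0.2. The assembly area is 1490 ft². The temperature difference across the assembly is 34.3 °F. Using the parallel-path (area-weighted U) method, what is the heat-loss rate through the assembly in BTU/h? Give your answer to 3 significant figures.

3830 BTU/h

U_eff = 0.8/14.1 + 0.2/11 = 0.05674 + 0.01818 = 0.07492
R_eff = 1/U_eff = 13.35 ft²·°F·h/BTU
Q = 1490 × 34.3 / 13.35 = 3829 BTU/h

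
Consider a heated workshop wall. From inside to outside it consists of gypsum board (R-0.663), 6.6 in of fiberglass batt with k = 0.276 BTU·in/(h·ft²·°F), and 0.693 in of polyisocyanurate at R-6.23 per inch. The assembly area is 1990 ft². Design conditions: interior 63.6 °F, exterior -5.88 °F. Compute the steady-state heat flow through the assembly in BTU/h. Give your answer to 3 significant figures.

4790 BTU/h

6.6/0.276 = 23.91
0.693 × 6.23 = 4.317
R_total = 0.663 + 23.91 + 4.317 = 28.89 ft²·°F·h/BTU
Q = A·ΔT/R = 1990 × (63.6 − (-5.88)) / 28.89 = 4785 BTU/h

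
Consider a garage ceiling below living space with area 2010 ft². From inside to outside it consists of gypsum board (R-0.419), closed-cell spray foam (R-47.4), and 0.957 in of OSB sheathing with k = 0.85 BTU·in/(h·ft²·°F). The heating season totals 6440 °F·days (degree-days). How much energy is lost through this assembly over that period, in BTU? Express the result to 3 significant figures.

0.957/0.85 = 1.126
R_total = 0.419 + 47.4 + 1.126 = 48.94 ft²·°F·h/BTU
E = A × HDD × 24 / R = 2010 × 6440 × 24 / 48.94 = 6347000 BTU

6350000 BTU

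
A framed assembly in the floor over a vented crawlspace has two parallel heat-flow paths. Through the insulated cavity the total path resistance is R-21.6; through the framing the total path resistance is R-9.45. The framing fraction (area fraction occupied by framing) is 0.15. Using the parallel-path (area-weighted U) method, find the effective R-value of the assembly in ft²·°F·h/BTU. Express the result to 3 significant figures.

18.1 ft²·°F·h/BTU

U_eff = 0.85/21.6 + 0.15/9.45 = 0.03935 + 0.01587 = 0.05522
R_eff = 1/U_eff = 18.11 ft²·°F·h/BTU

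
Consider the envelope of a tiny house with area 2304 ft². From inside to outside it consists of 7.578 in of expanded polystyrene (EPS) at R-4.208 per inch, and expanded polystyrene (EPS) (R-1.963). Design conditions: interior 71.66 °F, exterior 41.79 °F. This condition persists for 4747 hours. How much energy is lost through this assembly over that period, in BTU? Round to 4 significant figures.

9651000 BTU

7.578 × 4.208 = 31.888
R_total = 31.888 + 1.963 = 33.851 ft²·°F·h/BTU
Q = 2304 × (71.66 − 41.79) / 33.851 = 2033 BTU/h
E = 2033 × 4747 = 9650800 BTU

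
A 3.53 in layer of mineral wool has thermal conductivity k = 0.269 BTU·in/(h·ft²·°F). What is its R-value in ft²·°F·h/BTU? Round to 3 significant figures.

13.1 ft²·°F·h/BTU

R = L/k = 3.53/0.269 = 13.12 ft²·°F·h/BTU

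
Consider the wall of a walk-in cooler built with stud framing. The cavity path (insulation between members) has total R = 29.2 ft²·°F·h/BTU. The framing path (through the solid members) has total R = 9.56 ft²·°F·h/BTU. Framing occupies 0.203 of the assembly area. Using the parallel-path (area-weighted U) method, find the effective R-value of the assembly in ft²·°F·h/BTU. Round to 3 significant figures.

U_eff = 0.797/29.2 + 0.203/9.56 = 0.02729 + 0.02123 = 0.04853
R_eff = 1/U_eff = 20.61 ft²·°F·h/BTU

20.6 ft²·°F·h/BTU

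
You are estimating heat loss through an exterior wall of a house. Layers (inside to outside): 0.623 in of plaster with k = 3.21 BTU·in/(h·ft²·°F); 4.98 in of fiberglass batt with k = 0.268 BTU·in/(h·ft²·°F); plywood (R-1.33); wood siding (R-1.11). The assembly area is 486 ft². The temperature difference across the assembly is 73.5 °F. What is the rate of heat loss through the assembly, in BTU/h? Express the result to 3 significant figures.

1680 BTU/h

0.623/3.21 = 0.1941
4.98/0.268 = 18.58
R_total = 0.1941 + 18.58 + 1.33 + 1.11 = 21.22 ft²·°F·h/BTU
Q = A·ΔT/R = 486 × 73.5 / 21.22 = 1684 BTU/h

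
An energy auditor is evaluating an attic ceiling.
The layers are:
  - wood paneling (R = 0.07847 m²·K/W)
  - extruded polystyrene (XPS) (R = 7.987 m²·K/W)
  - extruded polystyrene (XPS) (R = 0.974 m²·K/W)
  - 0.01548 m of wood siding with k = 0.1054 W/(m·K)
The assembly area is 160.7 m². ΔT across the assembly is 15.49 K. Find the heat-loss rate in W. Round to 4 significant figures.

271.0 W

0.01548/0.1054 = 0.14687
R_total = 0.07847 + 7.987 + 0.974 + 0.14687 = 9.1863 m²·K/W
Q = A·ΔT/R = 160.7 × 15.49 / 9.1863 = 270.97 W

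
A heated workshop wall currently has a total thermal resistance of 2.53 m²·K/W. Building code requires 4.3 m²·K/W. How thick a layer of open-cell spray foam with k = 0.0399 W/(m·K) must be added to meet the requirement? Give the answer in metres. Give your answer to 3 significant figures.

ΔR = 4.3 − 2.53 = 1.77 m²·K/W
L = ΔR × k = 1.77 × 0.0399 = 0.07062 m

0.0706 m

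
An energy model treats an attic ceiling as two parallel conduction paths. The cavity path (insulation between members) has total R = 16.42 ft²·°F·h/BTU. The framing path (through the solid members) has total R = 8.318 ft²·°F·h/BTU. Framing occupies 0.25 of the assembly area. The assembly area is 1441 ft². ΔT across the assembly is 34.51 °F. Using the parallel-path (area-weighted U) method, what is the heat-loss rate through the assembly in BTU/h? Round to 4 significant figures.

U_eff = 0.75/16.42 + 0.25/8.318 = 0.045676 + 0.030055 = 0.075731
R_eff = 1/U_eff = 13.205 ft²·°F·h/BTU
Q = 1441 × 34.51 / 13.205 = 3766 BTU/h

3766 BTU/h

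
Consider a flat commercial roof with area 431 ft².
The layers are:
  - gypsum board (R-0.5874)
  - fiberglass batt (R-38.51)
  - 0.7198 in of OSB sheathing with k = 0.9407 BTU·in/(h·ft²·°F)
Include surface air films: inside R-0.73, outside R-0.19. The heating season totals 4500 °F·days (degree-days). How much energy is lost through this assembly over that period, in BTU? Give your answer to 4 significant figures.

1141000 BTU

0.7198/0.9407 = 0.76517
R_total = 0.73 + 0.5874 + 38.51 + 0.76517 + 0.19 = 40.783 ft²·°F·h/BTU
E = A × HDD × 24 / R = 431 × 4500 × 24 / 40.783 = 1141400 BTU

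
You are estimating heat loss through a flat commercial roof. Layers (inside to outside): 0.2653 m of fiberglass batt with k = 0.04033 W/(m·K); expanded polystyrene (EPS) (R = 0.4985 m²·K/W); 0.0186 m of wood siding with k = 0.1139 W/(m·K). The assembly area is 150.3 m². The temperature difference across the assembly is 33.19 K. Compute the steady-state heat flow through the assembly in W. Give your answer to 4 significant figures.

0.2653/0.04033 = 6.5782
0.0186/0.1139 = 0.1633
R_total = 6.5782 + 0.4985 + 0.1633 = 7.24 m²·K/W
Q = A·ΔT/R = 150.3 × 33.19 / 7.24 = 689.01 W

689.0 W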